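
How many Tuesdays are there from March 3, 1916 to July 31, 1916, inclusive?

21

March 3, 1916 is a Friday.
The range spans 151 days (inclusive of both endpoints).
151 = 7 × 21 + 4, so there are 21 full weeks plus 4 extra days.
Each full week contributes one Tuesday: 21 so far.
The 4 extra days are Fri, Sat, Sun, Mon — none qualify.
Total: 21 + 0 = 21.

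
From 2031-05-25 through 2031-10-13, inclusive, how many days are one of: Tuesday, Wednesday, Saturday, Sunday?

81

2031-05-25 is a Sunday.
From 2031-05-25 to 2031-10-13 is 142 days inclusive.
142 = 7 × 20 + 2, so there are 20 full weeks plus 2 extra days.
Each full week contributes 4 days from the set (Tue, Wed, Sat, Sun): 20 × 4 = 80.
The 2 extra days are Sun, Mon — 1 of them qualifies.
Total: 80 + 1 = 81.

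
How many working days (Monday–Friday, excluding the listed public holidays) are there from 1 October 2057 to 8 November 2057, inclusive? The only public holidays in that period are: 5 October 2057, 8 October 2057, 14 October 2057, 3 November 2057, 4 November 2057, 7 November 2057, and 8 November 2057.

1 October 2057 is a Monday.
From 1 October 2057 to 8 November 2057 is 39 days inclusive.
39 = 7 × 5 + 4, so there are 5 full weeks plus 4 extra days.
Each full week contributes 5 weekdays (Mon–Fri): 5 × 5 = 25.
The 4 extra days are Mon, Tue, Wed, Thu — 4 of them qualify.
Total: 25 + 4 = 29.
Holidays: 5 October 2057 (Fri); 8 October 2057 (Mon); 14 October 2057 (Sun); 3 November 2057 (Sat); 4 November 2057 (Sun); 7 November 2057 (Wed); 8 November 2057 (Thu).
4 of the 7 holidays fall on weekdays; the rest are weekends and were already excluded.
Business days: 29 − 4 = 25.

25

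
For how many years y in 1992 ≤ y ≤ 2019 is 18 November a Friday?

Day of week of November 18 in each year:
1992: Wed, 1993: Thu, 1994: Fri ✓, 1995: Sat, 1996: Mon, 1997: Tue, 1998: Wed, 1999: Thu, 2000: Sat, 2001: Sun, 2002: Mon, 2003: Tue, 2004: Thu, 2005: Fri ✓, 2006: Sat, 2007: Sun, 2008: Tue, 2009: Wed, 2010: Thu, 2011: Fri ✓, 2012: Sun, 2013: Mon, 2014: Tue, 2015: Wed, 2016: Fri ✓, 2017: Sat, 2018: Sun, 2019: Mon
Fridays: 1994, 2005, 2011, 2016.

4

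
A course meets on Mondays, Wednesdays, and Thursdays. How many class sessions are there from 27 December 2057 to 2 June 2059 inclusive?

224

27 December 2057 is a Thursday.
The range spans 523 days (inclusive of both endpoints).
523 = 7 × 74 + 5, so there are 74 full weeks plus 5 extra days.
Each full week contributes 3 days from the set (Mon, Wed, Thu): 74 × 3 = 222.
The 5 extra days are Thu, Fri, Sat, Sun, Mon — 2 of them qualify.
Total: 222 + 2 = 224.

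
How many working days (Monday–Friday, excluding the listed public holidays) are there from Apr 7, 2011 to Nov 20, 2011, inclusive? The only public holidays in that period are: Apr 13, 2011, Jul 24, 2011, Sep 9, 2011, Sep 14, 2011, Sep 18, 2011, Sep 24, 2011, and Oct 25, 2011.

Apr 7, 2011 is a Thursday.
The range spans 228 days (inclusive of both endpoints).
228 = 7 × 32 + 4, so there are 32 full weeks plus 4 extra days.
Each full week contributes 5 weekdays (Mon–Fri): 32 × 5 = 160.
The 4 extra days are Thursday, Friday, Saturday, Sunday — 2 of them qualify.
Total: 160 + 2 = 162.
Holidays: Apr 13, 2011 (Wed); Jul 24, 2011 (Sun); Sep 9, 2011 (Fri); Sep 14, 2011 (Wed); Sep 18, 2011 (Sun); Sep 24, 2011 (Sat); Oct 25, 2011 (Tue).
4 of the 7 holidays fall on weekdays; the rest are weekends and were already excluded.
Business days: 162 − 4 = 158.

158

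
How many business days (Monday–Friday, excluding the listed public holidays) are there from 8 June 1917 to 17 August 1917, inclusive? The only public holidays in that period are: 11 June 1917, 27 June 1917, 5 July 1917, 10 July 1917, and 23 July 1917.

8 June 1917 is a Friday.
That's 71 days from start to end, counting both.
71 = 7 × 10 + 1, so there are 10 full weeks plus 1 extra day.
Each full week contributes 5 weekdays (Mon–Fri): 10 × 5 = 50.
The 1 extra day is Fri — 1 of them qualifies.
Total: 50 + 1 = 51.
Holidays: 11 June 1917 (Mon); 27 June 1917 (Wed); 5 July 1917 (Thu); 10 July 1917 (Tue); 23 July 1917 (Mon).
All 5 holidays fall on weekdays, so subtract 5.
Business days: 51 − 5 = 46.

46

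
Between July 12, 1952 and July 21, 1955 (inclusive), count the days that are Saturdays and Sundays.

316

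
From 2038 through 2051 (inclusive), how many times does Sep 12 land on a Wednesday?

2

Day of week of September 12 in each year:
2038: Sun, 2039: Mon, 2040: Wed ✓, 2041: Thu, 2042: Fri, 2043: Sat, 2044: Mon, 2045: Tue, 2046: Wed ✓, 2047: Thu, 2048: Sat, 2049: Sun, 2050: Mon, 2051: Tue
Wednesdays: 2040, 2046.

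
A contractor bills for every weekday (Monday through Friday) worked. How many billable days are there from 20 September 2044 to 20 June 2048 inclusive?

20 September 2044 is a Tuesday.
From 20 September 2044 to 20 June 2048 is 1370 days inclusive.
1370 = 7 × 195 + 5, so there are 195 full weeks plus 5 extra days.
Each full week contributes 5 weekdays (Mon–Fri): 195 × 5 = 975.
The 5 extra days are Tuesday, Wednesday, Thursday, Friday, Saturday — 4 of them qualify.
Total: 975 + 4 = 979.

979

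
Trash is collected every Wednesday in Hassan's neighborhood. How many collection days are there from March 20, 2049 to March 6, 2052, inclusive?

155

March 20, 2049 is a Saturday.
The range spans 1083 days (inclusive of both endpoints).
1083 = 7 × 154 + 5, so there are 154 full weeks plus 5 extra days.
Each full week contributes one Wednesday: 154 so far.
The 5 extra days are Sat, Sun, Mon, Tue, Wed — 1 of them qualifies.
Total: 154 + 1 = 155.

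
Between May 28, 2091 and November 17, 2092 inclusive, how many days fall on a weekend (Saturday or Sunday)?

154

May 28, 2091 is a Monday.
That's 540 days from start to end, counting both.
540 = 7 × 77 + 1, so there are 77 full weeks plus 1 extra day.
Each full week contributes 2 weekend days (Sat, Sun): 77 × 2 = 154.
The 1 extra day is Mon — none qualify.
Total: 154 + 0 = 154.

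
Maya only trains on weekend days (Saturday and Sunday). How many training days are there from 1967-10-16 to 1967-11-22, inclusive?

1967-10-16 is a Monday.
The range spans 38 days (inclusive of both endpoints).
38 = 7 × 5 + 3, so there are 5 full weeks plus 3 extra days.
Each full week contributes 2 weekend days (Sat, Sun): 5 × 2 = 10.
The 3 extra days are Mon, Tue, Wed — none qualify.
Total: 10 + 0 = 10.

10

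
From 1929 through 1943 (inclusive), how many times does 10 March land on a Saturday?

1

Day of week of March 10 in each year:
1929: Sun, 1930: Mon, 1931: Tue, 1932: Thu, 1933: Fri, 1934: Sat ✓, 1935: Sun, 1936: Tue, 1937: Wed, 1938: Thu, 1939: Fri, 1940: Sun, 1941: Mon, 1942: Tue, 1943: Wed
Saturdays: 1934.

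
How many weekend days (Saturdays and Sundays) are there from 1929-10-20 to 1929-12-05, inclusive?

1929-10-20 is a Sunday.
The range spans 47 days (inclusive of both endpoints).
47 = 7 × 6 + 5, so there are 6 full weeks plus 5 extra days.
Each full week contributes 2 weekend days (Sat, Sun): 6 × 2 = 12.
The 5 extra days are Sun, Mon, Tue, Wed, Thu — 1 of them qualifies.
Total: 12 + 1 = 13.

13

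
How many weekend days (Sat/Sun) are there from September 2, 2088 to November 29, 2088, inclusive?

26

September 2, 2088 is a Thursday.
The range spans 89 days (inclusive of both endpoints).
89 = 7 × 12 + 5, so there are 12 full weeks plus 5 extra days.
Each full week contributes 2 weekend days (Sat, Sun): 12 × 2 = 24.
The 5 extra days are Thursday, Friday, Saturday, Sunday, Monday — 2 of them qualify.
Total: 24 + 2 = 26.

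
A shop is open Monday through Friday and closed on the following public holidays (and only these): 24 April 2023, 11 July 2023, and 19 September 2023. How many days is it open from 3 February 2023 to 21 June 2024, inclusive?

3 February 2023 is a Friday.
From 3 February 2023 to 21 June 2024 is 505 days inclusive.
505 = 7 × 72 + 1, so there are 72 full weeks plus 1 extra day.
Each full week contributes 5 weekdays (Mon–Fri): 72 × 5 = 360.
The 1 extra day is Friday — 1 of them qualifies.
Total: 360 + 1 = 361.
Holidays: 24 April 2023 (Mon); 11 July 2023 (Tue); 19 September 2023 (Tue).
All 3 holidays fall on weekdays, so subtract 3.
Business days: 361 − 3 = 358.

358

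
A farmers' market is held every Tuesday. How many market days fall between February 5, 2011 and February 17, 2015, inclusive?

February 5, 2011 is a Saturday.
The range spans 1474 days (inclusive of both endpoints).
1474 = 7 × 210 + 4, so there are 210 full weeks plus 4 extra days.
Each full week contributes one Tuesday: 210 so far.
The 4 extra days are Sat, Sun, Mon, Tue — 1 of them qualifies.
Total: 210 + 1 = 211.

211 Tuesdays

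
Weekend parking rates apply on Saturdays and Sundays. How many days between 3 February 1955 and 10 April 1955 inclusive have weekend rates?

20

3 February 1955 is a Thursday.
That's 67 days from start to end, counting both.
67 = 7 × 9 + 4, so there are 9 full weeks plus 4 extra days.
Each full week contributes 2 weekend days (Sat, Sun): 9 × 2 = 18.
The 4 extra days are Thursday, Friday, Saturday, Sunday — 2 of them qualify.
Total: 18 + 2 = 20.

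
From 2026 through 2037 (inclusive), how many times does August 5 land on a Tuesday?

Day of week of August 5 in each year:
2026: Wed, 2027: Thu, 2028: Sat, 2029: Sun, 2030: Mon, 2031: Tue ✓, 2032: Thu, 2033: Fri, 2034: Sat, 2035: Sun, 2036: Tue ✓, 2037: Wed
Tuesdays: 2031, 2036.

2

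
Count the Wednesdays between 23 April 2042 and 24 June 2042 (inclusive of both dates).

9

23 April 2042 is a Wednesday.
From 23 April 2042 to 24 June 2042 is 63 days inclusive.
63 = 7 × 9, so the span is exactly 9 full weeks.
Each full week contributes one Wednesday: 9 so far.
Total: 9.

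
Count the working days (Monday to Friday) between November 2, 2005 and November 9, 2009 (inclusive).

November 2, 2005 is a Wednesday.
From November 2, 2005 to November 9, 2009 is 1469 days inclusive.
1469 = 7 × 209 + 6, so there are 209 full weeks plus 6 extra days.
Each full week contributes 5 weekdays (Mon–Fri): 209 × 5 = 1045.
The 6 extra days are Wednesday, Thursday, Friday, Saturday, Sunday, Monday — 4 of them qualify.
Total: 1045 + 4 = 1049.

1049 weekdays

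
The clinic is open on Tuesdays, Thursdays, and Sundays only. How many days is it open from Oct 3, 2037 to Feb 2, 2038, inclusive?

53

Oct 3, 2037 is a Saturday.
That's 123 days from start to end, counting both.
123 = 7 × 17 + 4, so there are 17 full weeks plus 4 extra days.
Each full week contributes 3 days from the set (Tue, Thu, Sun): 17 × 3 = 51.
The 4 extra days are Sat, Sun, Mon, Tue — 2 of them qualify.
Total: 51 + 2 = 53.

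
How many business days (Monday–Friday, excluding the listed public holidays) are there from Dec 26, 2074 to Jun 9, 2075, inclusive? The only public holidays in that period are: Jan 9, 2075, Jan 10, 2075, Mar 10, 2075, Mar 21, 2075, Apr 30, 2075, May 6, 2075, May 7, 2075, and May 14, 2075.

111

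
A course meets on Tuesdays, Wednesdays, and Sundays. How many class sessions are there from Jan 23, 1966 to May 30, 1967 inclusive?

Jan 23, 1966 is a Sunday.
The range spans 493 days (inclusive of both endpoints).
493 = 7 × 70 + 3, so there are 70 full weeks plus 3 extra days.
Each full week contributes 3 days from the set (Tue, Wed, Sun): 70 × 3 = 210.
The 3 extra days are Sunday, Monday, Tuesday — 2 of them qualify.
Total: 210 + 2 = 212.

212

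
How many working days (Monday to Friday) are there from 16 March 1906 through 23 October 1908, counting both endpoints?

681

16 March 1906 is a Friday.
From 16 March 1906 to 23 October 1908 is 953 days inclusive.
953 = 7 × 136 + 1, so there are 136 full weeks plus 1 extra day.
Each full week contributes 5 weekdays (Mon–Fri): 136 × 5 = 680.
The 1 extra day is Fri — 1 of them qualifies.
Total: 680 + 1 = 681.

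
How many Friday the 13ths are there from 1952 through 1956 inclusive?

9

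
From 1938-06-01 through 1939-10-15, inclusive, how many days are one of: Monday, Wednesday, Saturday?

1938-06-01 is a Wednesday.
From 1938-06-01 to 1939-10-15 is 502 days inclusive.
502 = 7 × 71 + 5, so there are 71 full weeks plus 5 extra days.
Each full week contributes 3 days from the set (Mon, Wed, Sat): 71 × 3 = 213.
The 5 extra days are Wednesday, Thursday, Friday, Saturday, Sunday — 2 of them qualify.
Total: 213 + 2 = 215.

215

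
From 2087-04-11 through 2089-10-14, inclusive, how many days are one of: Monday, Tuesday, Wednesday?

393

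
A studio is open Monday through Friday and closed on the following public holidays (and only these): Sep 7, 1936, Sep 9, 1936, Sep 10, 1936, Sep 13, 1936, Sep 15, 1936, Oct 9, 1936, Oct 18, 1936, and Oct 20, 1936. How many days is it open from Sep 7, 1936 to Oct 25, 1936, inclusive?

Sep 7, 1936 is a Monday.
From Sep 7, 1936 to Oct 25, 1936 is 49 days inclusive.
49 = 7 × 7, so the span is exactly 7 full weeks.
Each full week contributes 5 weekdays (Mon–Fri): 7 × 5 = 35.
Holidays: Sep 7, 1936 (Mon); Sep 9, 1936 (Wed); Sep 10, 1936 (Thu); Sep 13, 1936 (Sun); Sep 15, 1936 (Tue); Oct 9, 1936 (Fri); Oct 18, 1936 (Sun); Oct 20, 1936 (Tue).
6 of the 8 holidays fall on weekdays; the rest are weekends and were already excluded.
Business days: 35 − 6 = 29.

29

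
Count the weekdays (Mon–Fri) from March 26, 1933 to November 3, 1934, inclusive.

March 26, 1933 is a Sunday.
From March 26, 1933 to November 3, 1934 is 588 days inclusive.
588 = 7 × 84, so the span is exactly 84 full weeks.
Each full week contributes 5 weekdays (Mon–Fri): 84 × 5 = 420.
Total: 420.

420 weekdays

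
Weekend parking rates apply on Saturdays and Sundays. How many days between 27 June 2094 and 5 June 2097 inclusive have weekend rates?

307

27 June 2094 is a Sunday.
The range spans 1075 days (inclusive of both endpoints).
1075 = 7 × 153 + 4, so there are 153 full weeks plus 4 extra days.
Each full week contributes 2 weekend days (Sat, Sun): 153 × 2 = 306.
The 4 extra days are Sunday, Monday, Tuesday, Wednesday — 1 of them qualifies.
Total: 306 + 1 = 307.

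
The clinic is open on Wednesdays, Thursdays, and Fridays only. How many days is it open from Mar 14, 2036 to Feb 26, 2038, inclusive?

Mar 14, 2036 is a Friday.
The range spans 715 days (inclusive of both endpoints).
715 = 7 × 102 + 1, so there are 102 full weeks plus 1 extra day.
Each full week contributes 3 days from the set (Wed, Thu, Fri): 102 × 3 = 306.
The 1 extra day is Friday — 1 of them qualifies.
Total: 306 + 1 = 307.

307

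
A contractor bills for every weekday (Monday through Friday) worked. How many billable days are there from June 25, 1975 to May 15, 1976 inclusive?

233

June 25, 1975 is a Wednesday.
From June 25, 1975 to May 15, 1976 is 326 days inclusive.
326 = 7 × 46 + 4, so there are 46 full weeks plus 4 extra days.
Each full week contributes 5 weekdays (Mon–Fri): 46 × 5 = 230.
The 4 extra days are Wed, Thu, Fri, Sat — 3 of them qualify.
Total: 230 + 3 = 233.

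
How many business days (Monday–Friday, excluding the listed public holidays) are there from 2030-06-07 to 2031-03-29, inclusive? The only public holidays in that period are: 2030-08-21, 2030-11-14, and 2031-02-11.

208 business days

2030-06-07 is a Friday.
From 2030-06-07 to 2031-03-29 is 296 days inclusive.
296 = 7 × 42 + 2, so there are 42 full weeks plus 2 extra days.
Each full week contributes 5 weekdays (Mon–Fri): 42 × 5 = 210.
The 2 extra days are Fri, Sat — 1 of them qualifies.
Total: 210 + 1 = 211.
Holidays: 2030-08-21 (Wed); 2030-11-14 (Thu); 2031-02-11 (Tue).
All 3 holidays fall on weekdays, so subtract 3.
Business days: 211 − 3 = 208.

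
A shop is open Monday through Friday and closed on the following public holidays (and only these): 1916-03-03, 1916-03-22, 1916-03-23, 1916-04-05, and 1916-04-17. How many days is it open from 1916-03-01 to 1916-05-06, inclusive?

1916-03-01 is a Wednesday.
The range spans 67 days (inclusive of both endpoints).
67 = 7 × 9 + 4, so there are 9 full weeks plus 4 extra days.
Each full week contributes 5 weekdays (Mon–Fri): 9 × 5 = 45.
The 4 extra days are Wednesday, Thursday, Friday, Saturday — 3 of them qualify.
Total: 45 + 3 = 48.
Holidays: 1916-03-03 (Fri); 1916-03-22 (Wed); 1916-03-23 (Thu); 1916-04-05 (Wed); 1916-04-17 (Mon).
All 5 holidays fall on weekdays, so subtract 5.
Business days: 48 − 5 = 43.

43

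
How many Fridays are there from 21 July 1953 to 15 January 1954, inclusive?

26

21 July 1953 is a Tuesday.
The range spans 179 days (inclusive of both endpoints).
179 = 7 × 25 + 4, so there are 25 full weeks plus 4 extra days.
Each full week contributes one Friday: 25 so far.
The 4 extra days are Tuesday, Wednesday, Thursday, Friday — 1 of them qualifies.
Total: 25 + 1 = 26.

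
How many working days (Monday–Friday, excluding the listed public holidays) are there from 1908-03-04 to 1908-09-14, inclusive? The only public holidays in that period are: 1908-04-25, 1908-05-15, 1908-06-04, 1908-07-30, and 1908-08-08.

136 working days

1908-03-04 is a Wednesday.
The range spans 195 days (inclusive of both endpoints).
195 = 7 × 27 + 6, so there are 27 full weeks plus 6 extra days.
Each full week contributes 5 weekdays (Mon–Fri): 27 × 5 = 135.
The 6 extra days are Wed, Thu, Fri, Sat, Sun, Mon — 4 of them qualify.
Total: 135 + 4 = 139.
Holidays: 1908-04-25 (Sat); 1908-05-15 (Fri); 1908-06-04 (Thu); 1908-07-30 (Thu); 1908-08-08 (Sat).
3 of the 5 holidays fall on weekdays; the rest are weekends and were already excluded.
Business days: 139 − 3 = 136.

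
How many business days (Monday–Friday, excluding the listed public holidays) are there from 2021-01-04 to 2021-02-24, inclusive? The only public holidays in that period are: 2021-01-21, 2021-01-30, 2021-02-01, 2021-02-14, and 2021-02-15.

2021-01-04 is a Monday.
From 2021-01-04 to 2021-02-24 is 52 days inclusive.
52 = 7 × 7 + 3, so there are 7 full weeks plus 3 extra days.
Each full week contributes 5 weekdays (Mon–Fri): 7 × 5 = 35.
The 3 extra days are Mon, Tue, Wed — 3 of them qualify.
Total: 35 + 3 = 38.
Holidays: 2021-01-21 (Thu); 2021-01-30 (Sat); 2021-02-01 (Mon); 2021-02-14 (Sun); 2021-02-15 (Mon).
3 of the 5 holidays fall on weekdays; the rest are weekends and were already excluded.
Business days: 38 − 3 = 35.

35 business days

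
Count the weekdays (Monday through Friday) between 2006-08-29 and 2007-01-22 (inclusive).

105

2006-08-29 is a Tuesday.
From 2006-08-29 to 2007-01-22 is 147 days inclusive.
147 = 7 × 21, so the span is exactly 21 full weeks.
Each full week contributes 5 weekdays (Mon–Fri): 21 × 5 = 105.
Total: 105.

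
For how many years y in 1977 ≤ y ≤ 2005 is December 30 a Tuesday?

Day of week of December 30 in each year:
1977: Fri, 1978: Sat, 1979: Sun, 1980: Tue ✓, 1981: Wed, 1982: Thu, 1983: Fri, 1984: Sun, 1985: Mon, 1986: Tue ✓, 1987: Wed, 1988: Fri, 1989: Sat, 1990: Sun, 1991: Mon, 1992: Wed, 1993: Thu, 1994: Fri, 1995: Sat, 1996: Mon, 1997: Tue ✓, 1998: Wed, 1999: Thu, 2000: Sat, 2001: Sun, 2002: Mon, 2003: Tue ✓, 2004: Thu, 2005: Fri
Tuesdays: 1980, 1986, 1997, 2003.

4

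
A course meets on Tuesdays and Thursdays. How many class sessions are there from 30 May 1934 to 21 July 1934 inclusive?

30 May 1934 is a Wednesday.
From 30 May 1934 to 21 July 1934 is 53 days inclusive.
53 = 7 × 7 + 4, so there are 7 full weeks plus 4 extra days.
Each full week contributes 2 days from the set (Tue, Thu): 7 × 2 = 14.
The 4 extra days are Wed, Thu, Fri, Sat — 1 of them qualifies.
Total: 14 + 1 = 15.

15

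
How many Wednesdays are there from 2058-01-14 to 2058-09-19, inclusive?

2058-01-14 is a Monday.
From 2058-01-14 to 2058-09-19 is 249 days inclusive.
249 = 7 × 35 + 4, so there are 35 full weeks plus 4 extra days.
Each full week contributes one Wednesday: 35 so far.
The 4 extra days are Mon, Tue, Wed, Thu — 1 of them qualifies.
Total: 35 + 1 = 36.

36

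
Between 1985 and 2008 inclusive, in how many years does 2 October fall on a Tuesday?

3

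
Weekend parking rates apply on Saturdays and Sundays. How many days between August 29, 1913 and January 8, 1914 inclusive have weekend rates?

38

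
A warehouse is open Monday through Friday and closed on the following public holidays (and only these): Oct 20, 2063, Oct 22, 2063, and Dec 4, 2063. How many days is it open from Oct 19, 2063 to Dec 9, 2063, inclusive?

34

Oct 19, 2063 is a Friday.
From Oct 19, 2063 to Dec 9, 2063 is 52 days inclusive.
52 = 7 × 7 + 3, so there are 7 full weeks plus 3 extra days.
Each full week contributes 5 weekdays (Mon–Fri): 7 × 5 = 35.
The 3 extra days are Fri, Sat, Sun — 1 of them qualifies.
Total: 35 + 1 = 36.
Holidays: Oct 20, 2063 (Sat); Oct 22, 2063 (Mon); Dec 4, 2063 (Tue).
2 of the 3 holidays fall on weekdays; the rest are weekends and were already excluded.
Business days: 36 − 2 = 34.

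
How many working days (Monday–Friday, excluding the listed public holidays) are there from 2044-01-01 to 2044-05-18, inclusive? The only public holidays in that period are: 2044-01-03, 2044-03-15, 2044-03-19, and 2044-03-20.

2044-01-01 is a Friday.
That's 139 days from start to end, counting both.
139 = 7 × 19 + 6, so there are 19 full weeks plus 6 extra days.
Each full week contributes 5 weekdays (Mon–Fri): 19 × 5 = 95.
The 6 extra days are Fri, Sat, Sun, Mon, Tue, Wed — 4 of them qualify.
Total: 95 + 4 = 99.
Holidays: 2044-01-03 (Sun); 2044-03-15 (Tue); 2044-03-19 (Sat); 2044-03-20 (Sun).
1 of the 4 holidays fall on weekdays; the rest are weekends and were already excluded.
Business days: 99 − 1 = 98.

98 working days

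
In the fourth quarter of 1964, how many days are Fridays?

13

1964-10-01 is a Thursday.
That's 92 days from start to end, counting both.
92 = 7 × 13 + 1, so there are 13 full weeks plus 1 extra day.
Each full week contributes one Friday: 13 so far.
The 1 extra day is Thu — none qualify.
Total: 13 + 0 = 13.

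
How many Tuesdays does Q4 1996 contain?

14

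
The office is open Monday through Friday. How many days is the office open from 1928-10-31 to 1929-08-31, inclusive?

218

1928-10-31 is a Wednesday.
From 1928-10-31 to 1929-08-31 is 305 days inclusive.
305 = 7 × 43 + 4, so there are 43 full weeks plus 4 extra days.
Each full week contributes 5 weekdays (Mon–Fri): 43 × 5 = 215.
The 4 extra days are Wednesday, Thursday, Friday, Saturday — 3 of them qualify.
Total: 215 + 3 = 218.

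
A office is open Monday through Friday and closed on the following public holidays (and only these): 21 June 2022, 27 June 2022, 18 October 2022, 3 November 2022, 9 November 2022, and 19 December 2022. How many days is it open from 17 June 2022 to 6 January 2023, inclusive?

140

17 June 2022 is a Friday.
The range spans 204 days (inclusive of both endpoints).
204 = 7 × 29 + 1, so there are 29 full weeks plus 1 extra day.
Each full week contributes 5 weekdays (Mon–Fri): 29 × 5 = 145.
The 1 extra day is Fri — 1 of them qualifies.
Total: 145 + 1 = 146.
Holidays: 21 June 2022 (Tue); 27 June 2022 (Mon); 18 October 2022 (Tue); 3 November 2022 (Thu); 9 November 2022 (Wed); 19 December 2022 (Mon).
All 6 holidays fall on weekdays, so subtract 6.
Business days: 146 − 6 = 140.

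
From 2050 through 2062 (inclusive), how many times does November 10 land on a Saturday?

Day of week of November 10 in each year:
2050: Thu, 2051: Fri, 2052: Sun, 2053: Mon, 2054: Tue, 2055: Wed, 2056: Fri, 2057: Sat ✓, 2058: Sun, 2059: Mon, 2060: Wed, 2061: Thu, 2062: Fri
Saturdays: 2057.

1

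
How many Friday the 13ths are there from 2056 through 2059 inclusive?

Friday-the-13ths by year:
2056: Oct
2057: Apr, Jul
2058: Sep, Dec
2059: Jun

6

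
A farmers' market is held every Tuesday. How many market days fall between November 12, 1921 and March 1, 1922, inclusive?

16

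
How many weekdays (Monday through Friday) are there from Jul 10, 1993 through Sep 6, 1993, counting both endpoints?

Jul 10, 1993 is a Saturday.
The range spans 59 days (inclusive of both endpoints).
59 = 7 × 8 + 3, so there are 8 full weeks plus 3 extra days.
Each full week contributes 5 weekdays (Mon–Fri): 8 × 5 = 40.
The 3 extra days are Sat, Sun, Mon — 1 of them qualifies.
Total: 40 + 1 = 41.

41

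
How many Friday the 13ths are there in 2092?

The 13th falls on a Friday when the month's 13th has weekday Fri.
Jan 13 is Sun; Feb 13 is Wed; Mar 13 is Thu; Apr 13 is Sun; May 13 is Tue; Jun 13 is Fri ✓; Jul 13 is Sun; Aug 13 is Wed; Sep 13 is Sat; Oct 13 is Mon; Nov 13 is Thu; Dec 13 is Sat.
Friday the 13ths: Jun.

1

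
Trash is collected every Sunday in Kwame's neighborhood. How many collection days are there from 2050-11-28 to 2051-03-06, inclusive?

14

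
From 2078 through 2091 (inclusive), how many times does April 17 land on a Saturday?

Day of week of April 17 in each year:
2078: Sun, 2079: Mon, 2080: Wed, 2081: Thu, 2082: Fri, 2083: Sat ✓, 2084: Mon, 2085: Tue, 2086: Wed, 2087: Thu, 2088: Sat ✓, 2089: Sun, 2090: Mon, 2091: Tue
Saturdays: 2083, 2088.

2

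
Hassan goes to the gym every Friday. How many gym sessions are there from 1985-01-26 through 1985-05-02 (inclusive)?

13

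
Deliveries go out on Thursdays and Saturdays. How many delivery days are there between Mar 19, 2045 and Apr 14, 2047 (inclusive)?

216

Mar 19, 2045 is a Sunday.
The range spans 757 days (inclusive of both endpoints).
757 = 7 × 108 + 1, so there are 108 full weeks plus 1 extra day.
Each full week contributes 2 days from the set (Thu, Sat): 108 × 2 = 216.
The 1 extra day is Sunday — none qualify.
Total: 216 + 0 = 216.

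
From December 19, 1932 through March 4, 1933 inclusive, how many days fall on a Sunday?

10

December 19, 1932 is a Monday.
The range spans 76 days (inclusive of both endpoints).
76 = 7 × 10 + 6, so there are 10 full weeks plus 6 extra days.
Each full week contributes one Sunday: 10 so far.
The 6 extra days are Monday, Tuesday, Wednesday, Thursday, Friday, Saturday — none qualify.
Total: 10 + 0 = 10.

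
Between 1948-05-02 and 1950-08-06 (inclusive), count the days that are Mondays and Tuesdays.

1948-05-02 is a Sunday.
From 1948-05-02 to 1950-08-06 is 827 days inclusive.
827 = 7 × 118 + 1, so there are 118 full weeks plus 1 extra day.
Each full week contributes 2 days from the set (Mon, Tue): 118 × 2 = 236.
The 1 extra day is Sunday — none qualify.
Total: 236 + 0 = 236.

236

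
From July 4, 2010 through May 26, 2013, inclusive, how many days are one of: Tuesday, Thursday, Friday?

July 4, 2010 is a Sunday.
From July 4, 2010 to May 26, 2013 is 1058 days inclusive.
1058 = 7 × 151 + 1, so there are 151 full weeks plus 1 extra day.
Each full week contributes 3 days from the set (Tue, Thu, Fri): 151 × 3 = 453.
The 1 extra day is Sunday — none qualify.
Total: 453 + 0 = 453.

453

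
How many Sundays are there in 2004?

52

Jan 1, 2004 is a Thursday.
The range spans 366 days (inclusive of both endpoints).
366 = 7 × 52 + 2, so there are 52 full weeks plus 2 extra days.
Each full week contributes one Sunday: 52 so far.
The 2 extra days are Thu, Fri — none qualify.
Total: 52 + 0 = 52.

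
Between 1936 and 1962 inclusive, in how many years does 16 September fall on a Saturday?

Day of week of September 16 in each year:
1936: Wed, 1937: Thu, 1938: Fri, 1939: Sat ✓, 1940: Mon, 1941: Tue, 1942: Wed, 1943: Thu, 1944: Sat ✓, 1945: Sun, 1946: Mon, 1947: Tue, 1948: Thu, 1949: Fri, 1950: Sat ✓, 1951: Sun, 1952: Tue, 1953: Wed, 1954: Thu, 1955: Fri, 1956: Sun, 1957: Mon, 1958: Tue, 1959: Wed, 1960: Fri, 1961: Sat ✓, 1962: Sun
Saturdays: 1939, 1944, 1950, 1961.

4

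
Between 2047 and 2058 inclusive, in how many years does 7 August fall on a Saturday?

Day of week of August 7 in each year:
2047: Wed, 2048: Fri, 2049: Sat ✓, 2050: Sun, 2051: Mon, 2052: Wed, 2053: Thu, 2054: Fri, 2055: Sat ✓, 2056: Mon, 2057: Tue, 2058: Wed
Saturdays: 2049, 2055.

2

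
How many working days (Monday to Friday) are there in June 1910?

1 June 1910 is a Wednesday.
From 1 June 1910 to 30 June 1910 is 30 days inclusive.
30 = 7 × 4 + 2, so there are 4 full weeks plus 2 extra days.
Each full week contributes 5 weekdays (Mon–Fri): 4 × 5 = 20.
The 2 extra days are Wed, Thu — 2 of them qualify.
Total: 20 + 2 = 22.

22 weekdays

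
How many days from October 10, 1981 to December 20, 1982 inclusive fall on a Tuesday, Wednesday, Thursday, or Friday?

October 10, 1981 is a Saturday.
That's 437 days from start to end, counting both.
437 = 7 × 62 + 3, so there are 62 full weeks plus 3 extra days.
Each full week contributes 4 days from the set (Tue, Wed, Thu, Fri): 62 × 4 = 248.
The 3 extra days are Sat, Sun, Mon — none qualify.
Total: 248 + 0 = 248.

248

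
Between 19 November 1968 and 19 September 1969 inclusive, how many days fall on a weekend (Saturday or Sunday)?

19 November 1968 is a Tuesday.
The range spans 305 days (inclusive of both endpoints).
305 = 7 × 43 + 4, so there are 43 full weeks plus 4 extra days.
Each full week contributes 2 weekend days (Sat, Sun): 43 × 2 = 86.
The 4 extra days are Tuesday, Wednesday, Thursday, Friday — none qualify.
Total: 86 + 0 = 86.

86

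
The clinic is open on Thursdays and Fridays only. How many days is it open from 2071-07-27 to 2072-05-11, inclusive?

82

2071-07-27 is a Monday.
From 2071-07-27 to 2072-05-11 is 290 days inclusive.
290 = 7 × 41 + 3, so there are 41 full weeks plus 3 extra days.
Each full week contributes 2 days from the set (Thu, Fri): 41 × 2 = 82.
The 3 extra days are Mon, Tue, Wed — none qualify.
Total: 82 + 0 = 82.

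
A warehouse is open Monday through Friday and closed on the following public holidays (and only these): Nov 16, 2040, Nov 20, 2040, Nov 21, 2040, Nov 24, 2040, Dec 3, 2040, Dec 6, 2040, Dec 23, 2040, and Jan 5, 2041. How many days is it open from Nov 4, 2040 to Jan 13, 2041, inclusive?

Nov 4, 2040 is a Sunday.
From Nov 4, 2040 to Jan 13, 2041 is 71 days inclusive.
71 = 7 × 10 + 1, so there are 10 full weeks plus 1 extra day.
Each full week contributes 5 weekdays (Mon–Fri): 10 × 5 = 50.
The 1 extra day is Sun — none qualify.
Total: 50 + 0 = 50.
Holidays: Nov 16, 2040 (Fri); Nov 20, 2040 (Tue); Nov 21, 2040 (Wed); Nov 24, 2040 (Sat); Dec 3, 2040 (Mon); Dec 6, 2040 (Thu); Dec 23, 2040 (Sun); Jan 5, 2041 (Sat).
5 of the 8 holidays fall on weekdays; the rest are weekends and were already excluded.
Business days: 50 − 5 = 45.

45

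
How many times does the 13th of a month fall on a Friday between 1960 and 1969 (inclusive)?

16

Friday-the-13ths by year:
1960: May
1961: Jan, Oct
1962: Apr, Jul
1963: Sep, Dec
1964: Mar, Nov
1965: Aug
1966: May
1967: Jan, Oct
1968: Sep, Dec
1969: Jun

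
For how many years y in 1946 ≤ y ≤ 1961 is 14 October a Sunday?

2

Day of week of October 14 in each year:
1946: Mon, 1947: Tue, 1948: Thu, 1949: Fri, 1950: Sat, 1951: Sun ✓, 1952: Tue, 1953: Wed, 1954: Thu, 1955: Fri, 1956: Sun ✓, 1957: Mon, 1958: Tue, 1959: Wed, 1960: Fri, 1961: Sat
Sundays: 1951, 1956.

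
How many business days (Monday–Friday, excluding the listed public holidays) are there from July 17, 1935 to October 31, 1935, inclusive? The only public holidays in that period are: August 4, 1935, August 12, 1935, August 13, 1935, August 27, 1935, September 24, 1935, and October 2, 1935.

July 17, 1935 is a Wednesday.
From July 17, 1935 to October 31, 1935 is 107 days inclusive.
107 = 7 × 15 + 2, so there are 15 full weeks plus 2 extra days.
Each full week contributes 5 weekdays (Mon–Fri): 15 × 5 = 75.
The 2 extra days are Wed, Thu — 2 of them qualify.
Total: 75 + 2 = 77.
Holidays: August 4, 1935 (Sun); August 12, 1935 (Mon); August 13, 1935 (Tue); August 27, 1935 (Tue); September 24, 1935 (Tue); October 2, 1935 (Wed).
5 of the 6 holidays fall on weekdays; the rest are weekends and were already excluded.
Business days: 77 − 5 = 72.

72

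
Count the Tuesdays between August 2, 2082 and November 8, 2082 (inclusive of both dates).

August 2, 2082 is a Sunday.
That's 99 days from start to end, counting both.
99 = 7 × 14 + 1, so there are 14 full weeks plus 1 extra day.
Each full week contributes one Tuesday: 14 so far.
The 1 extra day is Sun — none qualify.
Total: 14 + 0 = 14.

14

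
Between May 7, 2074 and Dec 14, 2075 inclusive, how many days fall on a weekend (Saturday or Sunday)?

167

May 7, 2074 is a Monday.
The range spans 587 days (inclusive of both endpoints).
587 = 7 × 83 + 6, so there are 83 full weeks plus 6 extra days.
Each full week contributes 2 weekend days (Sat, Sun): 83 × 2 = 166.
The 6 extra days are Monday, Tuesday, Wednesday, Thursday, Friday, Saturday — 1 of them qualifies.
Total: 166 + 1 = 167.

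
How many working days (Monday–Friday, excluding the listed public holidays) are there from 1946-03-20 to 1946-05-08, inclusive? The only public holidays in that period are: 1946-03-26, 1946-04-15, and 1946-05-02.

33

1946-03-20 is a Wednesday.
From 1946-03-20 to 1946-05-08 is 50 days inclusive.
50 = 7 × 7 + 1, so there are 7 full weeks plus 1 extra day.
Each full week contributes 5 weekdays (Mon–Fri): 7 × 5 = 35.
The 1 extra day is Wed — 1 of them qualifies.
Total: 35 + 1 = 36.
Holidays: 1946-03-26 (Tue); 1946-04-15 (Mon); 1946-05-02 (Thu).
All 3 holidays fall on weekdays, so subtract 3.
Business days: 36 − 3 = 33.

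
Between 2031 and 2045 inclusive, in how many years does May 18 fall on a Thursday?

Day of week of May 18 in each year:
2031: Sun, 2032: Tue, 2033: Wed, 2034: Thu ✓, 2035: Fri, 2036: Sun, 2037: Mon, 2038: Tue, 2039: Wed, 2040: Fri, 2041: Sat, 2042: Sun, 2043: Mon, 2044: Wed, 2045: Thu ✓
Thursdays: 2034, 2045.

2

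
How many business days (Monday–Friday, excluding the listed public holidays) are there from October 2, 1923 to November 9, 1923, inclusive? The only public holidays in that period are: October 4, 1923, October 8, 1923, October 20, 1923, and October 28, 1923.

October 2, 1923 is a Tuesday.
From October 2, 1923 to November 9, 1923 is 39 days inclusive.
39 = 7 × 5 + 4, so there are 5 full weeks plus 4 extra days.
Each full week contributes 5 weekdays (Mon–Fri): 5 × 5 = 25.
The 4 extra days are Tue, Wed, Thu, Fri — 4 of them qualify.
Total: 25 + 4 = 29.
Holidays: October 4, 1923 (Thu); October 8, 1923 (Mon); October 20, 1923 (Sat); October 28, 1923 (Sun).
2 of the 4 holidays fall on weekdays; the rest are weekends and were already excluded.
Business days: 29 − 2 = 27.

27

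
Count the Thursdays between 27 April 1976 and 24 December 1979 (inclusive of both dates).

191 Thursdays

27 April 1976 is a Tuesday.
The range spans 1337 days (inclusive of both endpoints).
1337 = 7 × 191, so the span is exactly 191 full weeks.
Each full week contributes one Thursday: 191 so far.
Total: 191.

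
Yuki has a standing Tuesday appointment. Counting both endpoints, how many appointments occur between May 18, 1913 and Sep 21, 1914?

May 18, 1913 is a Sunday.
The range spans 492 days (inclusive of both endpoints).
492 = 7 × 70 + 2, so there are 70 full weeks plus 2 extra days.
Each full week contributes one Tuesday: 70 so far.
The 2 extra days are Sun, Mon — none qualify.
Total: 70 + 0 = 70.

70 Tuesdays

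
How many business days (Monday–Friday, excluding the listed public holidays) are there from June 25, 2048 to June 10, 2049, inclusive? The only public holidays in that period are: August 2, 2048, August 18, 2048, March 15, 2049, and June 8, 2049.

June 25, 2048 is a Thursday.
From June 25, 2048 to June 10, 2049 is 351 days inclusive.
351 = 7 × 50 + 1, so there are 50 full weeks plus 1 extra day.
Each full week contributes 5 weekdays (Mon–Fri): 50 × 5 = 250.
The 1 extra day is Thu — 1 of them qualifies.
Total: 250 + 1 = 251.
Holidays: August 2, 2048 (Sun); August 18, 2048 (Tue); March 15, 2049 (Mon); June 8, 2049 (Tue).
3 of the 4 holidays fall on weekdays; the rest are weekends and were already excluded.
Business days: 251 − 3 = 248.

248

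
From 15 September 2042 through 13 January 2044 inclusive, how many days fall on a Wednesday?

70

15 September 2042 is a Monday.
From 15 September 2042 to 13 January 2044 is 486 days inclusive.
486 = 7 × 69 + 3, so there are 69 full weeks plus 3 extra days.
Each full week contributes one Wednesday: 69 so far.
The 3 extra days are Mon, Tue, Wed — 1 of them qualifies.
Total: 69 + 1 = 70.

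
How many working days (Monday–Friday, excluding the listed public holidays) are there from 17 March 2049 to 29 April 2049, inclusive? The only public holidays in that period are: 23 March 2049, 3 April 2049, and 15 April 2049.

30 working days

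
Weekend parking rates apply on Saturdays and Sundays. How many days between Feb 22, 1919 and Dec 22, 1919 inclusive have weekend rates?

88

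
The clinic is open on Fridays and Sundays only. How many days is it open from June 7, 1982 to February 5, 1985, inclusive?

June 7, 1982 is a Monday.
The range spans 975 days (inclusive of both endpoints).
975 = 7 × 139 + 2, so there are 139 full weeks plus 2 extra days.
Each full week contributes 2 days from the set (Fri, Sun): 139 × 2 = 278.
The 2 extra days are Mon, Tue — none qualify.
Total: 278 + 0 = 278.

278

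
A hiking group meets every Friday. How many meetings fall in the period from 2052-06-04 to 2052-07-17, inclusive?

2052-06-04 is a Tuesday.
That's 44 days from start to end, counting both.
44 = 7 × 6 + 2, so there are 6 full weeks plus 2 extra days.
Each full week contributes one Friday: 6 so far.
The 2 extra days are Tuesday, Wednesday — none qualify.
Total: 6 + 0 = 6.

6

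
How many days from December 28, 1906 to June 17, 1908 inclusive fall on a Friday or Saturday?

154

December 28, 1906 is a Friday.
The range spans 538 days (inclusive of both endpoints).
538 = 7 × 76 + 6, so there are 76 full weeks plus 6 extra days.
Each full week contributes 2 days from the set (Fri, Sat): 76 × 2 = 152.
The 6 extra days are Fri, Sat, Sun, Mon, Tue, Wed — 2 of them qualify.
Total: 152 + 2 = 154.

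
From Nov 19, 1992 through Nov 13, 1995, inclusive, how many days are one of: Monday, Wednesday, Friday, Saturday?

623

Nov 19, 1992 is a Thursday.
From Nov 19, 1992 to Nov 13, 1995 is 1090 days inclusive.
1090 = 7 × 155 + 5, so there are 155 full weeks plus 5 extra days.
Each full week contributes 4 days from the set (Mon, Wed, Fri, Sat): 155 × 4 = 620.
The 5 extra days are Thursday, Friday, Saturday, Sunday, Monday — 3 of them qualify.
Total: 620 + 3 = 623.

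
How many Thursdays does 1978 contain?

52

1978-01-01 is a Sunday.
The range spans 365 days (inclusive of both endpoints).
365 = 7 × 52 + 1, so there are 52 full weeks plus 1 extra day.
Each full week contributes one Thursday: 52 so far.
The 1 extra day is Sun — none qualify.
Total: 52 + 0 = 52.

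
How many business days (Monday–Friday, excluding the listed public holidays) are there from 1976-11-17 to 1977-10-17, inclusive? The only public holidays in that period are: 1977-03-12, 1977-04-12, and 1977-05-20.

237

1976-11-17 is a Wednesday.
From 1976-11-17 to 1977-10-17 is 335 days inclusive.
335 = 7 × 47 + 6, so there are 47 full weeks plus 6 extra days.
Each full week contributes 5 weekdays (Mon–Fri): 47 × 5 = 235.
The 6 extra days are Wednesday, Thursday, Friday, Saturday, Sunday, Monday — 4 of them qualify.
Total: 235 + 4 = 239.
Holidays: 1977-03-12 (Sat); 1977-04-12 (Tue); 1977-05-20 (Fri).
2 of the 3 holidays fall on weekdays; the rest are weekends and were already excluded.
Business days: 239 − 2 = 237.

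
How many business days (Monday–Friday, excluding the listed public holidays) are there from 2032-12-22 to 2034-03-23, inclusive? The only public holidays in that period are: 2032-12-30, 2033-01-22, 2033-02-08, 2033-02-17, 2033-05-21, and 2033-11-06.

324

2032-12-22 is a Wednesday.
That's 457 days from start to end, counting both.
457 = 7 × 65 + 2, so there are 65 full weeks plus 2 extra days.
Each full week contributes 5 weekdays (Mon–Fri): 65 × 5 = 325.
The 2 extra days are Wed, Thu — 2 of them qualify.
Total: 325 + 2 = 327.
Holidays: 2032-12-30 (Thu); 2033-01-22 (Sat); 2033-02-08 (Tue); 2033-02-17 (Thu); 2033-05-21 (Sat); 2033-11-06 (Sun).
3 of the 6 holidays fall on weekdays; the rest are weekends and were already excluded.
Business days: 327 − 3 = 324.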